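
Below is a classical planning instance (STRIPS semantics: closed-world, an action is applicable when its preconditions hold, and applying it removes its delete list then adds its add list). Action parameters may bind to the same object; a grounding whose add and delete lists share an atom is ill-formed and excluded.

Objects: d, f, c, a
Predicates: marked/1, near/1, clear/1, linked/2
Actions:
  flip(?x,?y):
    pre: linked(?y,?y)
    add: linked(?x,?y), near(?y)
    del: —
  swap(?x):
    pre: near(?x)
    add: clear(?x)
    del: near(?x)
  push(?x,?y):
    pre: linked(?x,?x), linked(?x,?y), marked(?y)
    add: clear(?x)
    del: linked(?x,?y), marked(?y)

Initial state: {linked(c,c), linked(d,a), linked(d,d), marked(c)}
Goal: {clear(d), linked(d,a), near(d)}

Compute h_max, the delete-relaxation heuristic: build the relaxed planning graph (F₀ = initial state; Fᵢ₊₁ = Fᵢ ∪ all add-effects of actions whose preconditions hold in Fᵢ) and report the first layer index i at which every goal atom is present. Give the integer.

F0 = init (4 atoms)
F1 = F0 ∪ {clear(c), linked(a,c), linked(a,d), linked(c,d), linked(d,c), linked(f,c), linked(f,d), near(c), near(d)}  (13 atoms)
F2 = F1 ∪ {clear(d)}  (14 atoms)
goal ⊆ F2  ⇒  h_max = 2

2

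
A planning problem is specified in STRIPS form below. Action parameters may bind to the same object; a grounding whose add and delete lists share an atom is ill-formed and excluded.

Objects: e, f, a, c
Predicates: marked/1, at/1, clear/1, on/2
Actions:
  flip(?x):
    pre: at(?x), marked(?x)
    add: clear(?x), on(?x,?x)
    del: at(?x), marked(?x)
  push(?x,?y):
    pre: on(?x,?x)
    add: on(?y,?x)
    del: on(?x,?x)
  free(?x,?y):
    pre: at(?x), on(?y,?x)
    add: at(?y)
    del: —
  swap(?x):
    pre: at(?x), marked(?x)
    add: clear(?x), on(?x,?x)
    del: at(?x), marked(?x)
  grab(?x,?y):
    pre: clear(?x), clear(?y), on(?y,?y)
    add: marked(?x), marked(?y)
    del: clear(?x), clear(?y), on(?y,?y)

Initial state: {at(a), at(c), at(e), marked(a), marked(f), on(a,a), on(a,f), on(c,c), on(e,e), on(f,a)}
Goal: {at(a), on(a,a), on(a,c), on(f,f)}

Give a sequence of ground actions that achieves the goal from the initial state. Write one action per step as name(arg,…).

1. push(c,a)  →  {at(a), at(c), at(e), marked(a), marked(f), on(a,a), on(a,c), on(a,f), on(e,e), on(f,a)}
2. free(a,f)  →  {at(a), at(c), at(e), at(f), marked(a), marked(f), on(a,a), on(a,c), on(a,f), on(e,e), on(f,a)}
3. flip(f)  →  {at(a), at(c), at(e), clear(f), marked(a), on(a,a), on(a,c), on(a,f), on(e,e), on(f,a), on(f,f)}

push(c,a); free(a,f); flip(f)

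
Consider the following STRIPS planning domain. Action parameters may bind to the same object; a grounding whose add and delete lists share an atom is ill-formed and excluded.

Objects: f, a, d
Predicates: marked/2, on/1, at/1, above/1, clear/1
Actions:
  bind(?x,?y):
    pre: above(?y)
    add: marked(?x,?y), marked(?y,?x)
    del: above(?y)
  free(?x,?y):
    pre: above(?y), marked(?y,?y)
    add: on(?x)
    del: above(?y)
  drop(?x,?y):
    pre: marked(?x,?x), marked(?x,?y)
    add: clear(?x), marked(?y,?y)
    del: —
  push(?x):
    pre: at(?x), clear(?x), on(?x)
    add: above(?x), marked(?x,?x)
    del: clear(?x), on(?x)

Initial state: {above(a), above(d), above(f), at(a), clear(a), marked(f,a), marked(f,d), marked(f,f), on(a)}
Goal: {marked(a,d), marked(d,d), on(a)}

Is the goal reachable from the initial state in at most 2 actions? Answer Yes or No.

Yes

1. bind(a,d)  →  {above(a), above(f), at(a), clear(a), marked(a,d), marked(d,a), marked(f,a), marked(f,d), marked(f,f), on(a)}
2. drop(f,d)  →  {above(a), above(f), at(a), clear(a), clear(f), marked(a,d), marked(d,a), marked(d,d), marked(f,a), marked(f,d), marked(f,f), on(a)}
optimal plan length = 2; 2 ≤ 2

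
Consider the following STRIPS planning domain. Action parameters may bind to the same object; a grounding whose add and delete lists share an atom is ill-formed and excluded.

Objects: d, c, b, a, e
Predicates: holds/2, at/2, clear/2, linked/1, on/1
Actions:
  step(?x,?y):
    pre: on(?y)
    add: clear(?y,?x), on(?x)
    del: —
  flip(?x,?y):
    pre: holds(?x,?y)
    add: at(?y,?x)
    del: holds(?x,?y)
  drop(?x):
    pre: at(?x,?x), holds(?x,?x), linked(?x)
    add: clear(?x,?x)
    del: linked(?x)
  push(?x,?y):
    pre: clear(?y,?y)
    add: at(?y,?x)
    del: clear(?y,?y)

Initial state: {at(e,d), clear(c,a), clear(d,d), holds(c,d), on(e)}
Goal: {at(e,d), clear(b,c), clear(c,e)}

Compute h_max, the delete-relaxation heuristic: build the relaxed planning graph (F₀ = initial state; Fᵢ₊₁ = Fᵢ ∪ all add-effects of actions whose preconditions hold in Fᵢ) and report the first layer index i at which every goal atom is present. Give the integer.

2

F0 = init (5 atoms)
F1 = F0 ∪ {at(d,a), at(d,b), at(d,c), at(d,d), at(d,e), clear(e,a), clear(e,b), clear(e,c), clear(e,d), clear(e,e), on(a), on(b), on(c), on(d)}  (19 atoms)
F2 = F1 ∪ {at(e,a), at(e,b), at(e,c), at(e,e), clear(a,a), clear(a,b), clear(a,c), clear(a,d), clear(a,e), clear(b,a), clear(b,b), clear(b,c), clear(b,d), clear(b,e), clear(c,b), clear(c,c), clear(c,d), clear(c,e), clear(d,a), clear(d,b), clear(d,c), clear(d,e)}  (41 atoms)
goal ⊆ F2  ⇒  h_max = 2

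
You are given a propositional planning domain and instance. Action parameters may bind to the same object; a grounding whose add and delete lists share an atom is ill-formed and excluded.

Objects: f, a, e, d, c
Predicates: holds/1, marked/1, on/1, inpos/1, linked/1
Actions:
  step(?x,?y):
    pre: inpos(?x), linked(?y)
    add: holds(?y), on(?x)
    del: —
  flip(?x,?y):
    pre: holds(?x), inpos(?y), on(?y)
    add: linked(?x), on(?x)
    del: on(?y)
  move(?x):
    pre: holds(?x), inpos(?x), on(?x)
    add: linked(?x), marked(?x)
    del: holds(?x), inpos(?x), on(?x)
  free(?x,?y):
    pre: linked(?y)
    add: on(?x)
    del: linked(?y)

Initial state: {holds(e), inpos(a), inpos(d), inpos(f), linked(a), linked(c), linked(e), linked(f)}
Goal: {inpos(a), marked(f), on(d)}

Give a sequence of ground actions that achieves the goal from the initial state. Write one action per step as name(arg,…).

1. step(f,f)  →  {holds(e), holds(f), inpos(a), inpos(d), inpos(f), linked(a), linked(c), linked(e), linked(f), on(f)}
2. step(d,f)  →  {holds(e), holds(f), inpos(a), inpos(d), inpos(f), linked(a), linked(c), linked(e), linked(f), on(d), on(f)}
3. move(f)  →  {holds(e), inpos(a), inpos(d), linked(a), linked(c), linked(e), linked(f), marked(f), on(d)}

step(f,f); step(d,f); move(f)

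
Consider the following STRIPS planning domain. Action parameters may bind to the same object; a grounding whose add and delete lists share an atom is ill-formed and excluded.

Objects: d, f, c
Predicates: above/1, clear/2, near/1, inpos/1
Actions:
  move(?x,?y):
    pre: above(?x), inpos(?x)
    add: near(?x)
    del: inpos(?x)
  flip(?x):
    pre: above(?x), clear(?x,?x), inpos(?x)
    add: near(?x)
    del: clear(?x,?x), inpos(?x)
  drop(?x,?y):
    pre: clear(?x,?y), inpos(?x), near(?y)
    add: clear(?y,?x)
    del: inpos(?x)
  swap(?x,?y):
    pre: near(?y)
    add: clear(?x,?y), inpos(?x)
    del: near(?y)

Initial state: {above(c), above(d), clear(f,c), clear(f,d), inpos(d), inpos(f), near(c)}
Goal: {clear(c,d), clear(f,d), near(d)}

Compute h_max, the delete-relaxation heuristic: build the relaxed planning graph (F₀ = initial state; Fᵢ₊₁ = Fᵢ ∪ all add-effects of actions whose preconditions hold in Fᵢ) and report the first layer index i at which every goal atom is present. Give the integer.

F0 = init (7 atoms)
F1 = F0 ∪ {clear(c,c), clear(c,f), clear(d,c), inpos(c), near(d)}  (12 atoms)
F2 = F1 ∪ {clear(c,d), clear(d,d), clear(d,f)}  (15 atoms)
goal ⊆ F2  ⇒  h_max = 2

2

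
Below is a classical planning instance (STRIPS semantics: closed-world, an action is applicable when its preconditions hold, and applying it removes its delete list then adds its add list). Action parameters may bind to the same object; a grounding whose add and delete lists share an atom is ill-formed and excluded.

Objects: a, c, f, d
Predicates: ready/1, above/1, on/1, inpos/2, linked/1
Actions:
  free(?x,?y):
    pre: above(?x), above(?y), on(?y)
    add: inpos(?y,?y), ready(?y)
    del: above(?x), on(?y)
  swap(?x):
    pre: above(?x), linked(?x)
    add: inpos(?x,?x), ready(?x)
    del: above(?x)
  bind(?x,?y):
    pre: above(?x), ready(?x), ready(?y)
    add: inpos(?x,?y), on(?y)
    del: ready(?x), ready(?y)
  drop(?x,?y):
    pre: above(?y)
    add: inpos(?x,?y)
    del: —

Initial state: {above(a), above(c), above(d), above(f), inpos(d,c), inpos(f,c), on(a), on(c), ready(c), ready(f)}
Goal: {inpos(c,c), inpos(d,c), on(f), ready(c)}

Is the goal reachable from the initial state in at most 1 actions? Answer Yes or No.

No

1. free(a,c)  →  {above(c), above(d), above(f), inpos(c,c), inpos(d,c), inpos(f,c), on(a), ready(c), ready(f)}
2. bind(f,f)  →  {above(c), above(d), above(f), inpos(c,c), inpos(d,c), inpos(f,c), inpos(f,f), on(a), on(f), ready(c)}
optimal plan length = 2; 2 > 1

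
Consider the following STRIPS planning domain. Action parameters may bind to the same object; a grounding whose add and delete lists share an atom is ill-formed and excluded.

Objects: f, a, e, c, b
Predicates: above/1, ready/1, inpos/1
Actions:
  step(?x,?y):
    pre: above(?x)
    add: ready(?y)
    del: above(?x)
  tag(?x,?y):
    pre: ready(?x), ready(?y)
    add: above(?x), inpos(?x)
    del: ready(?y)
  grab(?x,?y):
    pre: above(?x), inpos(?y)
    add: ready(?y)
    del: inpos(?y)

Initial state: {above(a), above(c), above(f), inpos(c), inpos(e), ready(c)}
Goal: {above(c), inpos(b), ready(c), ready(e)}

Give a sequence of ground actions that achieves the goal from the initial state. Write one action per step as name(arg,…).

step(f,e); step(a,b); tag(b,b)

1. step(f,e)  →  {above(a), above(c), inpos(c), inpos(e), ready(c), ready(e)}
2. step(a,b)  →  {above(c), inpos(c), inpos(e), ready(b), ready(c), ready(e)}
3. tag(b,b)  →  {above(b), above(c), inpos(b), inpos(c), inpos(e), ready(c), ready(e)}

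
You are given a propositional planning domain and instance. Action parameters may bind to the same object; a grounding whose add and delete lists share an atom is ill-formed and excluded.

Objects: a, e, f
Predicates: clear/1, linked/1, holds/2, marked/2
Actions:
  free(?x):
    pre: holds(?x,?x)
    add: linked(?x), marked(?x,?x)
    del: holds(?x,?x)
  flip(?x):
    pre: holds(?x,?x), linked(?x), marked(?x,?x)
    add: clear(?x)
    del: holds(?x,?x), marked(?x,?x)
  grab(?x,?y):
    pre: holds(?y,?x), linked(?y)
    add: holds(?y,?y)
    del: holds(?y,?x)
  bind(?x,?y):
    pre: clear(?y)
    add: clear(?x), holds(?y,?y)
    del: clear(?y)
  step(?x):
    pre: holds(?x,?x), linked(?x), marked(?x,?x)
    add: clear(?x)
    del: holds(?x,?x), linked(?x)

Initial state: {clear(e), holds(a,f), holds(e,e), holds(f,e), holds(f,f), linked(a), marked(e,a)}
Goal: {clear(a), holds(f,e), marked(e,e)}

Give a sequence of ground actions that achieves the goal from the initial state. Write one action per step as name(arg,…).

1. free(e)  →  {clear(e), holds(a,f), holds(f,e), holds(f,f), linked(a), linked(e), marked(e,a), marked(e,e)}
2. bind(a,e)  →  {clear(a), holds(a,f), holds(e,e), holds(f,e), holds(f,f), linked(a), linked(e), marked(e,a), marked(e,e)}

free(e); bind(a,e)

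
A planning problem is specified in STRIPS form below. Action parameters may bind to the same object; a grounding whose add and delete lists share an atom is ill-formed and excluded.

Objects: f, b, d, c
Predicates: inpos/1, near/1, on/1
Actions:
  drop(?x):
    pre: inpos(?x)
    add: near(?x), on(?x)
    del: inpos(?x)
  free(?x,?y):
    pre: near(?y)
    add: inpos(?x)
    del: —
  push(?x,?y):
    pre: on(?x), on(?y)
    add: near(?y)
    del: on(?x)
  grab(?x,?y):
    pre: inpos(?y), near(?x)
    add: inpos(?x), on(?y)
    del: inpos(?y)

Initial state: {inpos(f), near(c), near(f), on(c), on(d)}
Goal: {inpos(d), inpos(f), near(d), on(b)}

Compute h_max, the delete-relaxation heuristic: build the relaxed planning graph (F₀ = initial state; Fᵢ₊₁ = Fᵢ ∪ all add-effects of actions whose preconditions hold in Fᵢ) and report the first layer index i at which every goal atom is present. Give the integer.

2

F0 = init (5 atoms)
F1 = F0 ∪ {inpos(b), inpos(c), inpos(d), near(d), on(f)}  (10 atoms)
F2 = F1 ∪ {near(b), on(b)}  (12 atoms)
goal ⊆ F2  ⇒  h_max = 2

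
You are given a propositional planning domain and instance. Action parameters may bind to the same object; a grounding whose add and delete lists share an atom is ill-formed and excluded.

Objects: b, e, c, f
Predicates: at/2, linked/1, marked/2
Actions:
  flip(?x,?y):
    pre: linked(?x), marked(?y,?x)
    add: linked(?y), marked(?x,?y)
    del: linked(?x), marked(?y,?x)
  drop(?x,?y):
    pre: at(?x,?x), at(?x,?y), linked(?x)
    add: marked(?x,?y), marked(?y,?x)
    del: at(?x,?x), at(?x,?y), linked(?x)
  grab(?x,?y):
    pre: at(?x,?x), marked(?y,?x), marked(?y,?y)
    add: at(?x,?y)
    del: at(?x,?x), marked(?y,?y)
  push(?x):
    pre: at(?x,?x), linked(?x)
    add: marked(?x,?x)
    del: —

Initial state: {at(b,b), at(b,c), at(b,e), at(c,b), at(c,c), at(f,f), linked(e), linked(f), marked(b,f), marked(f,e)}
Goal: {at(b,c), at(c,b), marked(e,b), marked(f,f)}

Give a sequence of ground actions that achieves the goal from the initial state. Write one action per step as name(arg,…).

push(f); flip(f,b); drop(b,e)

1. push(f)  →  {at(b,b), at(b,c), at(b,e), at(c,b), at(c,c), at(f,f), linked(e), linked(f), marked(b,f), marked(f,e), marked(f,f)}
2. flip(f,b)  →  {at(b,b), at(b,c), at(b,e), at(c,b), at(c,c), at(f,f), linked(b), linked(e), marked(f,b), marked(f,e), marked(f,f)}
3. drop(b,e)  →  {at(b,c), at(c,b), at(c,c), at(f,f), linked(e), marked(b,e), marked(e,b), marked(f,b), marked(f,e), marked(f,f)}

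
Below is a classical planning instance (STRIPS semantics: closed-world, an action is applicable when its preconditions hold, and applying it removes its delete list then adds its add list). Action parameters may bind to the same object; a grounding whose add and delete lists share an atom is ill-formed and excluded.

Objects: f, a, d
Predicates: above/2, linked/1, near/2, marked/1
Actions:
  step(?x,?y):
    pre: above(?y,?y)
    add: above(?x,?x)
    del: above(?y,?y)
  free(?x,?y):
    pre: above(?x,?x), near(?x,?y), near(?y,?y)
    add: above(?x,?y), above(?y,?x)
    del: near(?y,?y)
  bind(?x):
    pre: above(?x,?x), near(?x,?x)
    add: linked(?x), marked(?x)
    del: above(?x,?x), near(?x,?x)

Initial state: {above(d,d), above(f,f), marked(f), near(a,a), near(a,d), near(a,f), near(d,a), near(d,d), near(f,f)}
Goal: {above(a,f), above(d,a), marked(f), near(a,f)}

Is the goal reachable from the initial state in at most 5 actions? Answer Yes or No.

1. step(a,f)  →  {above(a,a), above(d,d), marked(f), near(a,a), near(a,d), near(a,f), near(d,a), near(d,d), near(f,f)}
2. free(a,f)  →  {above(a,a), above(a,f), above(d,d), above(f,a), marked(f), near(a,a), near(a,d), near(a,f), near(d,a), near(d,d)}
3. free(a,d)  →  {above(a,a), above(a,d), above(a,f), above(d,a), above(d,d), above(f,a), marked(f), near(a,a), near(a,d), near(a,f), near(d,a)}
optimal plan length = 3; 3 ≤ 5

Yes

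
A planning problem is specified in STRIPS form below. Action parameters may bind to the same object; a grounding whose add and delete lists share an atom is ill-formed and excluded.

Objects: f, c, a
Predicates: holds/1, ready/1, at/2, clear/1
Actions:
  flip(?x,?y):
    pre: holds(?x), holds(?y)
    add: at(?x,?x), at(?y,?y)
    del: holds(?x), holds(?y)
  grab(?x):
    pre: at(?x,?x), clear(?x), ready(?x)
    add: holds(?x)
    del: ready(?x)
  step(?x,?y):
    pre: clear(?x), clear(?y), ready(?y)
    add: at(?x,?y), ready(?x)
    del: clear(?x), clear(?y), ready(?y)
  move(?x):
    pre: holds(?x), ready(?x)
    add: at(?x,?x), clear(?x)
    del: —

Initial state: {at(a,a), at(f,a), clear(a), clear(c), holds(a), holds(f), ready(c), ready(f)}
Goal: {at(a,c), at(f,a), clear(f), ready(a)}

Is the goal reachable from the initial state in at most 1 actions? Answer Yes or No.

1. step(a,c)  →  {at(a,a), at(a,c), at(f,a), holds(a), holds(f), ready(a), ready(f)}
2. move(f)  →  {at(a,a), at(a,c), at(f,a), at(f,f), clear(f), holds(a), holds(f), ready(a), ready(f)}
optimal plan length = 2; 2 > 1

No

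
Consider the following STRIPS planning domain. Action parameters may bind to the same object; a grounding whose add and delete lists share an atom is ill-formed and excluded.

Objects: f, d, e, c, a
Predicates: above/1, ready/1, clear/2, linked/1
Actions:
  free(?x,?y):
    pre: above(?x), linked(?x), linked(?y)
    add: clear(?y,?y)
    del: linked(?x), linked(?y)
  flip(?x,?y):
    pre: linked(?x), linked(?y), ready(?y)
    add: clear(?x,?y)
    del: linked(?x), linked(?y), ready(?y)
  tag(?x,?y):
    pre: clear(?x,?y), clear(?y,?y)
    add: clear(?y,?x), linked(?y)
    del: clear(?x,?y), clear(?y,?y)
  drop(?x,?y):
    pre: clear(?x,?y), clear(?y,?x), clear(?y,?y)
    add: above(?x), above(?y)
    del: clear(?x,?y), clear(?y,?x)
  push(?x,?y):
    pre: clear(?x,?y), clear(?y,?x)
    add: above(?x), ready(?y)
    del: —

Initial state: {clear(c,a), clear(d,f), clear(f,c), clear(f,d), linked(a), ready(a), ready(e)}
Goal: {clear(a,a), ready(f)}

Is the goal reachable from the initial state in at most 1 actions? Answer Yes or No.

No

1. flip(a,a)  →  {clear(a,a), clear(c,a), clear(d,f), clear(f,c), clear(f,d), ready(e)}
2. push(d,f)  →  {above(d), clear(a,a), clear(c,a), clear(d,f), clear(f,c), clear(f,d), ready(e), ready(f)}
optimal plan length = 2; 2 > 1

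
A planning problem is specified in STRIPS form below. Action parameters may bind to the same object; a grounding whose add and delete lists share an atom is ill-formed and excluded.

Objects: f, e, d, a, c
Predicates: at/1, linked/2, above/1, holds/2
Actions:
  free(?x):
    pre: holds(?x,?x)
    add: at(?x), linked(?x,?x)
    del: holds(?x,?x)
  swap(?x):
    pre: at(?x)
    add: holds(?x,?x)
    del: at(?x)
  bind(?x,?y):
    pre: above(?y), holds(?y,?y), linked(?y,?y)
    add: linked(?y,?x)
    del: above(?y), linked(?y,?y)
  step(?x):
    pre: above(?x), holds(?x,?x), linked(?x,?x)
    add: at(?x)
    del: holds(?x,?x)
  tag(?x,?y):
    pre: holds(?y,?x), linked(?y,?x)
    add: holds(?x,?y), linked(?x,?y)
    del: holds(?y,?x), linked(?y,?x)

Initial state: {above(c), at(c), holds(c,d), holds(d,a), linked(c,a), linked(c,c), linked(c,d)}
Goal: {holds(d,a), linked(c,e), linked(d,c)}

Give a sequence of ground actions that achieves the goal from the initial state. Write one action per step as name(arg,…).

1. swap(c)  →  {above(c), holds(c,c), holds(c,d), holds(d,a), linked(c,a), linked(c,c), linked(c,d)}
2. bind(e,c)  →  {holds(c,c), holds(c,d), holds(d,a), linked(c,a), linked(c,d), linked(c,e)}
3. tag(d,c)  →  {holds(c,c), holds(d,a), holds(d,c), linked(c,a), linked(c,e), linked(d,c)}

swap(c); bind(e,c); tag(d,c)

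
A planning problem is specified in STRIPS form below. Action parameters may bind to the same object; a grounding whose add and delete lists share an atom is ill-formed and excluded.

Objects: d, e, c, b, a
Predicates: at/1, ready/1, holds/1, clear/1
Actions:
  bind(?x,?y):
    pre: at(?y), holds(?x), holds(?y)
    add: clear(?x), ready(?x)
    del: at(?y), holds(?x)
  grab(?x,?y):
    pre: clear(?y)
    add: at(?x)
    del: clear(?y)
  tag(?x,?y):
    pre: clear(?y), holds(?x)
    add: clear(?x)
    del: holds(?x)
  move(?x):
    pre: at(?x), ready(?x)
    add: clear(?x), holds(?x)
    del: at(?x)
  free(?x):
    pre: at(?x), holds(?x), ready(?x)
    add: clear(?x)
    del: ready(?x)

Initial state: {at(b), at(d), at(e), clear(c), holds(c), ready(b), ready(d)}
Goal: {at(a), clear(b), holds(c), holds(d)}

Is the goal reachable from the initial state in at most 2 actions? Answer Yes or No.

No

1. grab(a,c)  →  {at(a), at(b), at(d), at(e), holds(c), ready(b), ready(d)}
2. move(d)  →  {at(a), at(b), at(e), clear(d), holds(c), holds(d), ready(b), ready(d)}
3. move(b)  →  {at(a), at(e), clear(b), clear(d), holds(b), holds(c), holds(d), ready(b), ready(d)}
optimal plan length = 3; 3 > 2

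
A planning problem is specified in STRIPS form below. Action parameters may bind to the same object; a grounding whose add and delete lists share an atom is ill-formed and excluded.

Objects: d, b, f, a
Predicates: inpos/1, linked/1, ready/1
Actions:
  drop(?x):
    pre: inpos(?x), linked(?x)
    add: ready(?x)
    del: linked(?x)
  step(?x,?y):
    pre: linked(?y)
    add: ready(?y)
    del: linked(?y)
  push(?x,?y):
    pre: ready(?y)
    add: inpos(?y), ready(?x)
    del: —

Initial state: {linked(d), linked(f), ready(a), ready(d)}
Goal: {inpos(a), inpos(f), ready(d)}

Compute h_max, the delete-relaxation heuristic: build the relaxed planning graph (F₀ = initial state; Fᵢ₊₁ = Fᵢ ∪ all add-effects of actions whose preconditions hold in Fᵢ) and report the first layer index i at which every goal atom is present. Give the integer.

F0 = init (4 atoms)
F1 = F0 ∪ {inpos(a), inpos(d), ready(b), ready(f)}  (8 atoms)
F2 = F1 ∪ {inpos(b), inpos(f)}  (10 atoms)
goal ⊆ F2  ⇒  h_max = 2

2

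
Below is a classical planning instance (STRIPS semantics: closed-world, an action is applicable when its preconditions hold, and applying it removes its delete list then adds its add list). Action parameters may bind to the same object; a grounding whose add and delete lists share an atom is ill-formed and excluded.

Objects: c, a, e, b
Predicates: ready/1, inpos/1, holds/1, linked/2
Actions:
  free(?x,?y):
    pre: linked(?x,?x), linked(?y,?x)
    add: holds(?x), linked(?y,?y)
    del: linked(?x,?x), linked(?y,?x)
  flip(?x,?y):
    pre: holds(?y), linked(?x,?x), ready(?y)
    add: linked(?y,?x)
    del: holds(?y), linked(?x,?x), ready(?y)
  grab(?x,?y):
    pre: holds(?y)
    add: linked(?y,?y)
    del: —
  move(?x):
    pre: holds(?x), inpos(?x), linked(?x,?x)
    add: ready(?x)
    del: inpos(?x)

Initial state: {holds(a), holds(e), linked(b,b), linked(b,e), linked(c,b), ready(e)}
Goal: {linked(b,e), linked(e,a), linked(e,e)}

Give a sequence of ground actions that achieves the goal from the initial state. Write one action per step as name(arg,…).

1. grab(c,a)  →  {holds(a), holds(e), linked(a,a), linked(b,b), linked(b,e), linked(c,b), ready(e)}
2. grab(c,e)  →  {holds(a), holds(e), linked(a,a), linked(b,b), linked(b,e), linked(c,b), linked(e,e), ready(e)}
3. flip(a,e)  →  {holds(a), linked(b,b), linked(b,e), linked(c,b), linked(e,a), linked(e,e)}

grab(c,a); grab(c,e); flip(a,e)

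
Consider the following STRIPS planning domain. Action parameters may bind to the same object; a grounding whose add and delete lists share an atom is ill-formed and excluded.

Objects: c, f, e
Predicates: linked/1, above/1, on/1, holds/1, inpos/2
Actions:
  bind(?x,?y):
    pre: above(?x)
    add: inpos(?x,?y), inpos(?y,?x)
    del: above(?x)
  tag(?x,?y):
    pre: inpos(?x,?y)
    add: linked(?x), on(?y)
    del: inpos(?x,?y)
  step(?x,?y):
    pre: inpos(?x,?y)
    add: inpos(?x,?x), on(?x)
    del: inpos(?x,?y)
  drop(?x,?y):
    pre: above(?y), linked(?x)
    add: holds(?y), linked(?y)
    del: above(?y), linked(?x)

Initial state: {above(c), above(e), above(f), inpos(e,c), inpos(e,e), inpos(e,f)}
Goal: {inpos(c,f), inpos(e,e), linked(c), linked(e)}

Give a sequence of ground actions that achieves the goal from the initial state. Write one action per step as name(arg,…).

1. bind(c,c)  →  {above(e), above(f), inpos(c,c), inpos(e,c), inpos(e,e), inpos(e,f)}
2. bind(f,c)  →  {above(e), inpos(c,c), inpos(c,f), inpos(e,c), inpos(e,e), inpos(e,f), inpos(f,c)}
3. tag(c,c)  →  {above(e), inpos(c,f), inpos(e,c), inpos(e,e), inpos(e,f), inpos(f,c), linked(c), on(c)}
4. tag(e,c)  →  {above(e), inpos(c,f), inpos(e,e), inpos(e,f), inpos(f,c), linked(c), linked(e), on(c)}

bind(c,c); bind(f,c); tag(c,c); tag(e,c)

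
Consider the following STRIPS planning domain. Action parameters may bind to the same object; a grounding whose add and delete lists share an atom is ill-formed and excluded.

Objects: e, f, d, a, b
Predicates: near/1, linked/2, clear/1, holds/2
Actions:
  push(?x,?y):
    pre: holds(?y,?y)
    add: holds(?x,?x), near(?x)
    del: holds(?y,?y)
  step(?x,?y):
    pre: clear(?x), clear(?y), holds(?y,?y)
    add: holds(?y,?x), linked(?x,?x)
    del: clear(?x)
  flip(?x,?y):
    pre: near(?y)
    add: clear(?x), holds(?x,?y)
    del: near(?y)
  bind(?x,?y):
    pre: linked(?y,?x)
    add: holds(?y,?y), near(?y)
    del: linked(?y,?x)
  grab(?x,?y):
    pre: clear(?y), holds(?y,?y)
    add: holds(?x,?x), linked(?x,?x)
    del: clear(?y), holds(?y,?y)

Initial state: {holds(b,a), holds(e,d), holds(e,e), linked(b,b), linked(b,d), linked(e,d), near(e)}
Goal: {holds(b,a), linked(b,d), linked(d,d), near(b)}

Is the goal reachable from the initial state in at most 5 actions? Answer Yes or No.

Yes

1. push(b,e)  →  {holds(b,a), holds(b,b), holds(e,d), linked(b,b), linked(b,d), linked(e,d), near(b), near(e)}
2. flip(e,e)  →  {clear(e), holds(b,a), holds(b,b), holds(e,d), holds(e,e), linked(b,b), linked(b,d), linked(e,d), near(b)}
3. grab(d,e)  →  {holds(b,a), holds(b,b), holds(d,d), holds(e,d), linked(b,b), linked(b,d), linked(d,d), linked(e,d), near(b)}
optimal plan length = 3; 3 ≤ 5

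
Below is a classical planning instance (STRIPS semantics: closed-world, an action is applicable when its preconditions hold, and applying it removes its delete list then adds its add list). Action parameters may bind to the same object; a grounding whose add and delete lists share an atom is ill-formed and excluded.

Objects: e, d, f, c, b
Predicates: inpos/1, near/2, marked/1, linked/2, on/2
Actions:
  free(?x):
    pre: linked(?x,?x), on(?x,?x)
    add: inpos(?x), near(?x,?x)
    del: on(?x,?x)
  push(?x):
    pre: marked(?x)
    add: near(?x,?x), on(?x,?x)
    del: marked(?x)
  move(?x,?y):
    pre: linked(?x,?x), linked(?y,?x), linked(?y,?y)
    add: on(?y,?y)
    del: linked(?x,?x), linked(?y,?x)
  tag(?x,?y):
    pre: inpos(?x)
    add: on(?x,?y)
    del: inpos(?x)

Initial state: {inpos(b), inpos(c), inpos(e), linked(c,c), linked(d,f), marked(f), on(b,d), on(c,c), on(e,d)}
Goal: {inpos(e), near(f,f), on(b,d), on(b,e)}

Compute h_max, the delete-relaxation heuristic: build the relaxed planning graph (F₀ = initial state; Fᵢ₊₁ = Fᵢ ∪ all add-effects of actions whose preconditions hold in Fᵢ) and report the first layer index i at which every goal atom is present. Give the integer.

F0 = init (9 atoms)
F1 = F0 ∪ {near(c,c), near(f,f), on(b,b), on(b,c), on(b,e), on(b,f), on(c,b), on(c,d), on(c,e), on(c,f), on(e,b), on(e,c), on(e,e), on(e,f), on(f,f)}  (24 atoms)
goal ⊆ F1  ⇒  h_max = 1

1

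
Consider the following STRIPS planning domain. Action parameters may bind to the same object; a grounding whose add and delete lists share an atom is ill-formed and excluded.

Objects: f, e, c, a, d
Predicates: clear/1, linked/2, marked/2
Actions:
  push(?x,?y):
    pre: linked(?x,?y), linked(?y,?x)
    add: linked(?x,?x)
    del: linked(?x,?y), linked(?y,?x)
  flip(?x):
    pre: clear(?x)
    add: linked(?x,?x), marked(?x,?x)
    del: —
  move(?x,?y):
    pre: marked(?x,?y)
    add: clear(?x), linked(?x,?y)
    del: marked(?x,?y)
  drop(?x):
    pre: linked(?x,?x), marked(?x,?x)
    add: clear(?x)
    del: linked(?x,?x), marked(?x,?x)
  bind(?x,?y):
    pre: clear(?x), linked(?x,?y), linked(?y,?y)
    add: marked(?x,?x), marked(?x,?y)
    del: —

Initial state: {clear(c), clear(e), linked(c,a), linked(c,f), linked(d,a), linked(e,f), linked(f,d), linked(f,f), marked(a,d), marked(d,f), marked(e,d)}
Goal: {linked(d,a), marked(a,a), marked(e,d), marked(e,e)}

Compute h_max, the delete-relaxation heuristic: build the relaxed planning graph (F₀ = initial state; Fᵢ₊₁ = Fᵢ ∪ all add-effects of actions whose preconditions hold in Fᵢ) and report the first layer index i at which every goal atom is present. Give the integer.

F0 = init (11 atoms)
F1 = F0 ∪ {clear(a), clear(d), linked(a,d), linked(c,c), linked(d,f), linked(e,d), linked(e,e), marked(c,c), marked(c,f), marked(e,e), marked(e,f)}  (22 atoms)
F2 = F1 ∪ {linked(a,a), linked(d,d), marked(a,a), marked(d,d)}  (26 atoms)
goal ⊆ F2  ⇒  h_max = 2

2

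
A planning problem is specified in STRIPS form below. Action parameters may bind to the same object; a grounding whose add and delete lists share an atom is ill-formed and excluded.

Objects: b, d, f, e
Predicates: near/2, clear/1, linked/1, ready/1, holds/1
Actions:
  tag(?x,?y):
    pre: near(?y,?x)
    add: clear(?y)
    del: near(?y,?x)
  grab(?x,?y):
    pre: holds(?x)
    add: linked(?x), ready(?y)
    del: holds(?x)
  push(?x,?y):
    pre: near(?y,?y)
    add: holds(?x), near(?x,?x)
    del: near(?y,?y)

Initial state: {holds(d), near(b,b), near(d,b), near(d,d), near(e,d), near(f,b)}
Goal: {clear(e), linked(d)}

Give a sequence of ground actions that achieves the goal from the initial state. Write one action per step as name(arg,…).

tag(d,e); grab(d,b)

1. tag(d,e)  →  {clear(e), holds(d), near(b,b), near(d,b), near(d,d), near(f,b)}
2. grab(d,b)  →  {clear(e), linked(d), near(b,b), near(d,b), near(d,d), near(f,b), ready(b)}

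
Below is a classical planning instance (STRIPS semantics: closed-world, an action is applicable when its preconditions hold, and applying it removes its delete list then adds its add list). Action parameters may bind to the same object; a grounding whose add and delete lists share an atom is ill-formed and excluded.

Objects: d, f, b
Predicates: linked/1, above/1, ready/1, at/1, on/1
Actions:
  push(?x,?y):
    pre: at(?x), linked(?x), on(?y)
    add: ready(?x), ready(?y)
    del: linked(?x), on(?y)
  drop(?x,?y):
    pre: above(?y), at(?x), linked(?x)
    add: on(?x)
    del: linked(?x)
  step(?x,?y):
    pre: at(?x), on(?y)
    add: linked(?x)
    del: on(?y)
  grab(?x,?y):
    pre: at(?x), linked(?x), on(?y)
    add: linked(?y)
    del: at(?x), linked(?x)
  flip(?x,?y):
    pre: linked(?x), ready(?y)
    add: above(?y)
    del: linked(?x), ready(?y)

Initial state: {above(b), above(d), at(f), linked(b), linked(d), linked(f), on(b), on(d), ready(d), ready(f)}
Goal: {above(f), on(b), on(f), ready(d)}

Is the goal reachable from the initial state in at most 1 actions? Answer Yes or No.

No

1. drop(f,d)  →  {above(b), above(d), at(f), linked(b), linked(d), on(b), on(d), on(f), ready(d), ready(f)}
2. flip(d,f)  →  {above(b), above(d), above(f), at(f), linked(b), on(b), on(d), on(f), ready(d)}
optimal plan length = 2; 2 > 1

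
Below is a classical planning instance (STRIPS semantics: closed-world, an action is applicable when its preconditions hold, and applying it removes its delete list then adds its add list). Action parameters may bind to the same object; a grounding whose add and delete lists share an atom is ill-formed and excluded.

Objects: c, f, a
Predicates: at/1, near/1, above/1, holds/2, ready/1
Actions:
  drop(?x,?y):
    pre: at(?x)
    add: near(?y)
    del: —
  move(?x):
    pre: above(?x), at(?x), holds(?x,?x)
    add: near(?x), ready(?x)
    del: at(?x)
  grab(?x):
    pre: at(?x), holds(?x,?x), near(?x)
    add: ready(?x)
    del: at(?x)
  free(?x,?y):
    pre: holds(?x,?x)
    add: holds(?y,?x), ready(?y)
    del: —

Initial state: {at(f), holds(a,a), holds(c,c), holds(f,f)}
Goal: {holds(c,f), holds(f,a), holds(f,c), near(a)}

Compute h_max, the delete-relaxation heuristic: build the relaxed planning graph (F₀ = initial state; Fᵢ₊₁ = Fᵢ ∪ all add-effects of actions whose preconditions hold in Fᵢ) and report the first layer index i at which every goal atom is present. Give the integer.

1

F0 = init (4 atoms)
F1 = F0 ∪ {holds(a,c), holds(a,f), holds(c,a), holds(c,f), holds(f,a), holds(f,c), near(a), near(c), near(f), ready(a), ready(c), ready(f)}  (16 atoms)
goal ⊆ F1  ⇒  h_max = 1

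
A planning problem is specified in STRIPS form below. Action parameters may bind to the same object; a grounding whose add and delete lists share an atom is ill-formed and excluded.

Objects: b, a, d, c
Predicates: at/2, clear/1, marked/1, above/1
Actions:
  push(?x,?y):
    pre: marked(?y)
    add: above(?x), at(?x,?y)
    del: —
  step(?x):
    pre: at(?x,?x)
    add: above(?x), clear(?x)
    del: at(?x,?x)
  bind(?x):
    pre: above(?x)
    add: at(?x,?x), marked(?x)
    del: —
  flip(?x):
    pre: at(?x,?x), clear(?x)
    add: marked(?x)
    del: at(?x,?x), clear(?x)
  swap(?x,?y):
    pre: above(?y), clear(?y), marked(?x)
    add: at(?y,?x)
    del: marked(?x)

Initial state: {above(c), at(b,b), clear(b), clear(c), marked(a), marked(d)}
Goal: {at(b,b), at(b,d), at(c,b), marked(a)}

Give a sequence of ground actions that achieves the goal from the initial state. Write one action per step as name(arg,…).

1. push(b,d)  →  {above(b), above(c), at(b,b), at(b,d), clear(b), clear(c), marked(a), marked(d)}
2. bind(b)  →  {above(b), above(c), at(b,b), at(b,d), clear(b), clear(c), marked(a), marked(b), marked(d)}
3. push(c,b)  →  {above(b), above(c), at(b,b), at(b,d), at(c,b), clear(b), clear(c), marked(a), marked(b), marked(d)}

push(b,d); bind(b); push(c,b)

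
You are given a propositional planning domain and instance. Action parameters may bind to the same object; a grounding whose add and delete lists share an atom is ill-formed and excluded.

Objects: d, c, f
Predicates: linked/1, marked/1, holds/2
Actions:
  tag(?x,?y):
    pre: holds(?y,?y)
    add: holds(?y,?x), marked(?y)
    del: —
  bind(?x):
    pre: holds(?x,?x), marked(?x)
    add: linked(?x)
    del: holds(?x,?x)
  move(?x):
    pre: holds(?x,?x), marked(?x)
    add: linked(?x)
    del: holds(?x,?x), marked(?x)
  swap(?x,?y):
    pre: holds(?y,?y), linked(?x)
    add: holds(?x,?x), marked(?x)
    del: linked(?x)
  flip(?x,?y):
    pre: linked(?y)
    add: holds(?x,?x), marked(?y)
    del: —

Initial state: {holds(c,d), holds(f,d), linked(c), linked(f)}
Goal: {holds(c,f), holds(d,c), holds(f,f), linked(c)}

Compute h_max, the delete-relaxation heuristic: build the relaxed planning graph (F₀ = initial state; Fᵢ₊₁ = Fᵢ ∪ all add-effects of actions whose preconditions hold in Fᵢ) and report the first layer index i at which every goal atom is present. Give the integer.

F0 = init (4 atoms)
F1 = F0 ∪ {holds(c,c), holds(d,d), holds(f,f), marked(c), marked(f)}  (9 atoms)
F2 = F1 ∪ {holds(c,f), holds(d,c), holds(d,f), holds(f,c), marked(d)}  (14 atoms)
goal ⊆ F2  ⇒  h_max = 2

2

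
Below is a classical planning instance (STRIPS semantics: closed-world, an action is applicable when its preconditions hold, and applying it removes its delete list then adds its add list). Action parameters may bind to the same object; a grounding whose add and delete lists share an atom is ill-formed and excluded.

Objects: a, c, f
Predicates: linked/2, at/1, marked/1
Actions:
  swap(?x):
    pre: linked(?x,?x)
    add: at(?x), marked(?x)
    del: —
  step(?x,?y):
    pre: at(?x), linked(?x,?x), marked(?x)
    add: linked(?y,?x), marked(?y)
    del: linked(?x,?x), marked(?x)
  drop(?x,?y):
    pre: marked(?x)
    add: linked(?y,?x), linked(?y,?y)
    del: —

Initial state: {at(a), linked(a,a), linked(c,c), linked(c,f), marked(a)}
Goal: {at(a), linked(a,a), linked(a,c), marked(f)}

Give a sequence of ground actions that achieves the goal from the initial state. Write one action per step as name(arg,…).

1. swap(c)  →  {at(a), at(c), linked(a,a), linked(c,c), linked(c,f), marked(a), marked(c)}
2. step(a,f)  →  {at(a), at(c), linked(c,c), linked(c,f), linked(f,a), marked(c), marked(f)}
3. drop(c,a)  →  {at(a), at(c), linked(a,a), linked(a,c), linked(c,c), linked(c,f), linked(f,a), marked(c), marked(f)}

swap(c); step(a,f); drop(c,a)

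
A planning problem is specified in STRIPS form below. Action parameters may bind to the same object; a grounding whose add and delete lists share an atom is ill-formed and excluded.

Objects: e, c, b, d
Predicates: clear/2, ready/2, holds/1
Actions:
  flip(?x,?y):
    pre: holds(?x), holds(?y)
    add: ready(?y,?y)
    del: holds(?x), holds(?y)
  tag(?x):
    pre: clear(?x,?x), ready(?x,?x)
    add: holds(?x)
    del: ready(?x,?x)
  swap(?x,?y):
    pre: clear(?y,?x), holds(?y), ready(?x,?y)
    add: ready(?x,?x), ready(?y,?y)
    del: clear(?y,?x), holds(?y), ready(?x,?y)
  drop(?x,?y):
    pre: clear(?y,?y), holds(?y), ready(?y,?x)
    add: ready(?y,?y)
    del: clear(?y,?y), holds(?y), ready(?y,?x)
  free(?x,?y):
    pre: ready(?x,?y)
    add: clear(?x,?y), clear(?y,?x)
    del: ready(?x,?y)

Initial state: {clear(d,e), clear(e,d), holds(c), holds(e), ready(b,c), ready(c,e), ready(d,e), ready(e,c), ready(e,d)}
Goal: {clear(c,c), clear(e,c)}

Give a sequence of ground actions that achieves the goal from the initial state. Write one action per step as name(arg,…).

1. flip(e,c)  →  {clear(d,e), clear(e,d), ready(b,c), ready(c,c), ready(c,e), ready(d,e), ready(e,c), ready(e,d)}
2. free(e,c)  →  {clear(c,e), clear(d,e), clear(e,c), clear(e,d), ready(b,c), ready(c,c), ready(c,e), ready(d,e), ready(e,d)}
3. free(c,c)  →  {clear(c,c), clear(c,e), clear(d,e), clear(e,c), clear(e,d), ready(b,c), ready(c,e), ready(d,e), ready(e,d)}

flip(e,c); free(e,c); free(c,c)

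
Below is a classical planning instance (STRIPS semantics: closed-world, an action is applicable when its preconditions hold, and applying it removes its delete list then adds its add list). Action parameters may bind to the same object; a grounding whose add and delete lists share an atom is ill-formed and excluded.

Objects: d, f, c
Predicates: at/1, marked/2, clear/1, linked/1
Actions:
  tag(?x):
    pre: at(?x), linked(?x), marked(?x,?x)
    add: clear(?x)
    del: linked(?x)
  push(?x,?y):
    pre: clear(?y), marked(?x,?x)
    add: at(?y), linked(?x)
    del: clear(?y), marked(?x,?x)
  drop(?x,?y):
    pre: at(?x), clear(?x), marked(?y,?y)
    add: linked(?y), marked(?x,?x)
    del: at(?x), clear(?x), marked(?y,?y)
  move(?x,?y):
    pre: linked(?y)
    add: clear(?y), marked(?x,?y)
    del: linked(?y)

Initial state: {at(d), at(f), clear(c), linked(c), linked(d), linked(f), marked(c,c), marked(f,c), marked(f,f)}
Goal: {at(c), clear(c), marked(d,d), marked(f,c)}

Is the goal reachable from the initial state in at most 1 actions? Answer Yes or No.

No

1. push(f,c)  →  {at(c), at(d), at(f), linked(c), linked(d), linked(f), marked(c,c), marked(f,c)}
2. tag(c)  →  {at(c), at(d), at(f), clear(c), linked(d), linked(f), marked(c,c), marked(f,c)}
3. move(d,d)  →  {at(c), at(d), at(f), clear(c), clear(d), linked(f), marked(c,c), marked(d,d), marked(f,c)}
optimal plan length = 3; 3 > 1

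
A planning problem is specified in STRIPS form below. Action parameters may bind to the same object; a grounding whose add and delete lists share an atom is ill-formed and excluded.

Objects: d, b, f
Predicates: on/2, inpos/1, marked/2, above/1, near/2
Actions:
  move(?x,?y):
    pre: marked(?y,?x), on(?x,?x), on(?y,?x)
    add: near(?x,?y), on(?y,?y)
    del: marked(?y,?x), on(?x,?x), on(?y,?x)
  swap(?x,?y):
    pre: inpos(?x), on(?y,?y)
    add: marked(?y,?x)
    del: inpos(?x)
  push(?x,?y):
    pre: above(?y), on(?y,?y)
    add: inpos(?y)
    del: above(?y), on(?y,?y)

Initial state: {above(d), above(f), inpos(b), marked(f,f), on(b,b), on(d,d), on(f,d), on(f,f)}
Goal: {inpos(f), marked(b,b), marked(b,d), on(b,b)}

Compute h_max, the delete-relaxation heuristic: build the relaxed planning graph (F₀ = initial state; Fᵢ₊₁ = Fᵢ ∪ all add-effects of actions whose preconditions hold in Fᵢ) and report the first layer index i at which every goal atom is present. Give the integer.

2

F0 = init (8 atoms)
F1 = F0 ∪ {inpos(d), inpos(f), marked(b,b), marked(d,b), marked(f,b)}  (13 atoms)
F2 = F1 ∪ {marked(b,d), marked(b,f), marked(d,d), marked(d,f), marked(f,d)}  (18 atoms)
goal ⊆ F2  ⇒  h_max = 2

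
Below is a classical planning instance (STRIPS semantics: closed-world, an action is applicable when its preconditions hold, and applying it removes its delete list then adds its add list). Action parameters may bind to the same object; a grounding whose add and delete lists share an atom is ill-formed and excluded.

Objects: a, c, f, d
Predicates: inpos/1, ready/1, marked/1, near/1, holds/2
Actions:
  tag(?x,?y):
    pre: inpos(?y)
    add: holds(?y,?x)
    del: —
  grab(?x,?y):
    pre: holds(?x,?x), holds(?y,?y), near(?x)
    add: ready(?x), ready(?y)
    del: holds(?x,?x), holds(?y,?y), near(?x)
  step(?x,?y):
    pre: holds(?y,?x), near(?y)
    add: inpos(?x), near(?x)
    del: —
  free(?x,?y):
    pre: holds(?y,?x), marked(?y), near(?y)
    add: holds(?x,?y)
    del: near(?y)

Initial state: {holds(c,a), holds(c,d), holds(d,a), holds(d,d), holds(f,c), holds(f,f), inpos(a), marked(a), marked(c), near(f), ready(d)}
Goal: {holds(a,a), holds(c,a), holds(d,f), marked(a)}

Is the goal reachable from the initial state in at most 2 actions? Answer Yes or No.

No

1. tag(a,a)  →  {holds(a,a), holds(c,a), holds(c,d), holds(d,a), holds(d,d), holds(f,c), holds(f,f), inpos(a), marked(a), marked(c), near(f), ready(d)}
2. step(c,f)  →  {holds(a,a), holds(c,a), holds(c,d), holds(d,a), holds(d,d), holds(f,c), holds(f,f), inpos(a), inpos(c), marked(a), marked(c), near(c), near(f), ready(d)}
3. step(d,c)  →  {holds(a,a), holds(c,a), holds(c,d), holds(d,a), holds(d,d), holds(f,c), holds(f,f), inpos(a), inpos(c), inpos(d), marked(a), marked(c), near(c), near(d), near(f), ready(d)}
4. tag(f,d)  →  {holds(a,a), holds(c,a), holds(c,d), holds(d,a), holds(d,d), holds(d,f), holds(f,c), holds(f,f), inpos(a), inpos(c), inpos(d), marked(a), marked(c), near(c), near(d), near(f), ready(d)}
optimal plan length = 4; 4 > 2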